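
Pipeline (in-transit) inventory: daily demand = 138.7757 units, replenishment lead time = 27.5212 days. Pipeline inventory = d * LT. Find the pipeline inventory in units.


Pipeline = 138.7757 * 27.5212 = 3819.2738

3819.2738 units


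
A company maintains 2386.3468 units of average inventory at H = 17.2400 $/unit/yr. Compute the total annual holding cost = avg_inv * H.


Cost = 2386.3468 * 17.2400 = 41140.6188

41140.6188 $/yr


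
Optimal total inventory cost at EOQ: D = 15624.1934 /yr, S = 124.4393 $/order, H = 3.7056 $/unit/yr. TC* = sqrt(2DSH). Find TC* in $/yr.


2*D*S*H = 14409327.0576
TC* = sqrt(14409327.0576) = 3795.9619

3795.9619 $/yr


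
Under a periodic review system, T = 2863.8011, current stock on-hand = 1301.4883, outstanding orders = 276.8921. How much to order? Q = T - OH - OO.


Inventory position = OH + OO = 1301.4883 + 276.8921 = 1578.3804
Q = 2863.8011 - 1578.3804 = 1285.4207

1285.4207 units


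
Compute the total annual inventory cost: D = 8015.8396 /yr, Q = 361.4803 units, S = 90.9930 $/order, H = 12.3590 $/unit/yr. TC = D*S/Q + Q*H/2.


Ordering cost = D*S/Q = 2017.7733
Holding cost = Q*H/2 = 2233.7675
TC = 2017.7733 + 2233.7675 = 4251.5408

4251.5408 $/yr


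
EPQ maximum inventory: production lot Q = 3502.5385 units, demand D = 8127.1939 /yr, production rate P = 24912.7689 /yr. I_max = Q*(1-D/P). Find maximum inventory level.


D/P = 0.3262
1 - D/P = 0.6738
I_max = 3502.5385 * 0.6738 = 2359.9192

2359.9192 units


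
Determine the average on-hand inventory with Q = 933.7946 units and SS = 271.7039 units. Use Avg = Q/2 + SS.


Q/2 = 466.8973
Avg = 466.8973 + 271.7039 = 738.6012

738.6012 units


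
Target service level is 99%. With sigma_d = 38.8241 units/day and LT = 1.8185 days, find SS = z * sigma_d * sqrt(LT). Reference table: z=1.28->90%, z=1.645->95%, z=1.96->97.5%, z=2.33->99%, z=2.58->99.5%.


From the table, SL = 99% corresponds to z = 2.33
sqrt(LT) = sqrt(1.8185) = 1.3485
SS = 2.33 * 38.8241 * 1.3485 = 121.9871

121.9871 units


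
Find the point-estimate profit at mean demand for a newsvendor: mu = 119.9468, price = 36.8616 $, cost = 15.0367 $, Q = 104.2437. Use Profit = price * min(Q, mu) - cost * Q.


Sales at mu = min(104.2437, 119.9468) = 104.2437
Revenue = 36.8616 * 104.2437 = 3842.5896
Total cost = 15.0367 * 104.2437 = 1567.4812
Profit = 3842.5896 - 1567.4812 = 2275.1083

2275.1083 $


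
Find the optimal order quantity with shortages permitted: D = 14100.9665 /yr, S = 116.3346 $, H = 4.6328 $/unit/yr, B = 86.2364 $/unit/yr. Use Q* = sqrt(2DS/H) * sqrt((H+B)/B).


sqrt(2DS/H) = 841.5349
sqrt((H+B)/B) = 1.0265
Q* = 841.5349 * 1.0265 = 863.8437

863.8437 units


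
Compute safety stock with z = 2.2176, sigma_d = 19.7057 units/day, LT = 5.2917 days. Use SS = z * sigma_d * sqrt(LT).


sqrt(LT) = sqrt(5.2917) = 2.3004
SS = 2.2176 * 19.7057 * 2.3004 = 100.5247

100.5247 units


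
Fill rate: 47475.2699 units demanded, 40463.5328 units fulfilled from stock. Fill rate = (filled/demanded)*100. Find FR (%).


FR = 40463.5328 / 47475.2699 * 100 = 85.2308

85.2308%


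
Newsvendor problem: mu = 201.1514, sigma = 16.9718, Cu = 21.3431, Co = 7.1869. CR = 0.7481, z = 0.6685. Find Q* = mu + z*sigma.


CR = Cu/(Cu+Co) = 21.3431/(21.3431+7.1869) = 0.7481
z = 0.6685
Q* = 201.1514 + 0.6685 * 16.9718 = 212.4970

212.4970 units


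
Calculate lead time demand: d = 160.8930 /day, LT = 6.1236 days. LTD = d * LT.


LTD = 160.8930 * 6.1236 = 985.2444

985.2444 units


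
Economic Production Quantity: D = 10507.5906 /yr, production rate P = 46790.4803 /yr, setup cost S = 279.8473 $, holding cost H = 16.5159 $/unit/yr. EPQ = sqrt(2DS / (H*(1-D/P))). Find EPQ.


1 - D/P = 1 - 0.2246 = 0.7754
H*(1-D/P) = 12.8070
2DS = 5881041.7178
EPQ = sqrt(459206.1017) = 677.6475

677.6475 units


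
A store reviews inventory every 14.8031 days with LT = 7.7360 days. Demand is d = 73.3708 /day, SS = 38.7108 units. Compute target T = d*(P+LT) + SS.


P + LT = 22.5391
d*(P+LT) = 73.3708 * 22.5391 = 1653.7118
T = 1653.7118 + 38.7108 = 1692.4226

1692.4226 units


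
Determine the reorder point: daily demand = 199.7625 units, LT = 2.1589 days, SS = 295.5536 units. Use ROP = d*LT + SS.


d*LT = 199.7625 * 2.1589 = 431.2673
ROP = 431.2673 + 295.5536 = 726.8209

726.8209 units


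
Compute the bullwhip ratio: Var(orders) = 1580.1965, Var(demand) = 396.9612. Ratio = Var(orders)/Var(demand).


BW = 1580.1965 / 396.9612 = 3.9807

3.9807


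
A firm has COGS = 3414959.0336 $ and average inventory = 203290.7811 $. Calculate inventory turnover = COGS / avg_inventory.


Turnover = 3414959.0336 / 203290.7811 = 16.7984

16.7984


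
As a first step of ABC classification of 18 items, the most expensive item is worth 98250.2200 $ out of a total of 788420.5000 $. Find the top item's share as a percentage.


Top item = 98250.2200
Total = 788420.5000
Percentage = 98250.2200 / 788420.5000 * 100 = 12.4617

12.4617%


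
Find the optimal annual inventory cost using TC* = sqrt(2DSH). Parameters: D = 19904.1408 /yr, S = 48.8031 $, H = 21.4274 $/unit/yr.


2*D*S*H = 41628457.3527
TC* = sqrt(41628457.3527) = 6452.0119

6452.0119 $/yr


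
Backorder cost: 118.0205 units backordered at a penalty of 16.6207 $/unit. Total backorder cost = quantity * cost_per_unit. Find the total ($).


Total = 118.0205 * 16.6207 = 1961.5833

1961.5833 $


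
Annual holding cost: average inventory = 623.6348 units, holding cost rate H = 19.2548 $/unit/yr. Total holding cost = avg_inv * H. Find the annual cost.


Cost = 623.6348 * 19.2548 = 12007.9633

12007.9633 $/yr


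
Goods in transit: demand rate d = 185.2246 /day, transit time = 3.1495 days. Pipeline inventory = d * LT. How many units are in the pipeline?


Pipeline = 185.2246 * 3.1495 = 583.3649

583.3649 units


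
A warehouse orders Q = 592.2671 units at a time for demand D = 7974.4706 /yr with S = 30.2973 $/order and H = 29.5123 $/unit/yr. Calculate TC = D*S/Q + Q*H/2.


Ordering cost = D*S/Q = 407.9324
Holding cost = Q*H/2 = 8739.5822
TC = 407.9324 + 8739.5822 = 9147.5145

9147.5145 $/yr


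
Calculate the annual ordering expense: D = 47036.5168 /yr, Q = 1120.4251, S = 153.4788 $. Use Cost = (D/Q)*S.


Number of orders = D/Q = 41.9810
Cost = 41.9810 * 153.4788 = 6443.1867

6443.1867 $/yr


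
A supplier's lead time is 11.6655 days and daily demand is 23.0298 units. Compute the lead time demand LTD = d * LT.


LTD = 23.0298 * 11.6655 = 268.6541

268.6541 units


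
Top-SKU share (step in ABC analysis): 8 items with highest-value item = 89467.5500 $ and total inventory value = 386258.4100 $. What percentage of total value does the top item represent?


Top item = 89467.5500
Total = 386258.4100
Percentage = 89467.5500 / 386258.4100 * 100 = 23.1626

23.1626%


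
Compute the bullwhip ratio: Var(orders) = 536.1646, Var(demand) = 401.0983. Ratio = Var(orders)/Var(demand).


BW = 536.1646 / 401.0983 = 1.3367

1.3367


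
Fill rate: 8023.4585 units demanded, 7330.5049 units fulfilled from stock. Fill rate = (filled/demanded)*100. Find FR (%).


FR = 7330.5049 / 8023.4585 * 100 = 91.3634

91.3634%


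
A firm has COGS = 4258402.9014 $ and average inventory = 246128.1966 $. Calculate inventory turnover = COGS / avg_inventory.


Turnover = 4258402.9014 / 246128.1966 = 17.3016

17.3016


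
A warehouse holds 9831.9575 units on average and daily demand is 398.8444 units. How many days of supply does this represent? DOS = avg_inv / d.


DOS = 9831.9575 / 398.8444 = 24.6511

24.6511 days


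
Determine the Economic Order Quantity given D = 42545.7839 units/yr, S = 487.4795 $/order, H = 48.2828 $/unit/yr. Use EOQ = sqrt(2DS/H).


2*D*S = 2 * 42545.7839 * 487.4795 = 41480394.9254
2*D*S/H = 859113.2852
EOQ = sqrt(859113.2852) = 926.8836

926.8836 units


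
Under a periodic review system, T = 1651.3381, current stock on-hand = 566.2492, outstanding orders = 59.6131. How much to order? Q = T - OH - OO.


Inventory position = OH + OO = 566.2492 + 59.6131 = 625.8623
Q = 1651.3381 - 625.8623 = 1025.4758

1025.4758 units


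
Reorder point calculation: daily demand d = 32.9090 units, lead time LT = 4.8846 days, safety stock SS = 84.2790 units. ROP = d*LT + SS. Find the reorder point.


d*LT = 32.9090 * 4.8846 = 160.7473
ROP = 160.7473 + 84.2790 = 245.0263

245.0263 units


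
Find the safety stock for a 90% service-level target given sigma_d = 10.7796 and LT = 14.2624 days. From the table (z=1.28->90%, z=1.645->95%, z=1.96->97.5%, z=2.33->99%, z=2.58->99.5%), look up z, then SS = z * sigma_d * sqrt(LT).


From the table, SL = 90% corresponds to z = 1.28
sqrt(LT) = sqrt(14.2624) = 3.7766
SS = 1.28 * 10.7796 * 3.7766 = 52.1085

52.1085 units


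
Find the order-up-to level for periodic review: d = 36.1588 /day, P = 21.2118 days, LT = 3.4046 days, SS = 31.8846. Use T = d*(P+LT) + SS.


P + LT = 24.6164
d*(P+LT) = 36.1588 * 24.6164 = 890.0995
T = 890.0995 + 31.8846 = 921.9841

921.9841 units


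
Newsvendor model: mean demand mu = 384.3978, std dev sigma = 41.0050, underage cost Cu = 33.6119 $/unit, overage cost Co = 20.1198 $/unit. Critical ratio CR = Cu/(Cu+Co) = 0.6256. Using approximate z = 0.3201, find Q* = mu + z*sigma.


CR = Cu/(Cu+Co) = 33.6119/(33.6119+20.1198) = 0.6256
z = 0.3201
Q* = 384.3978 + 0.3201 * 41.0050 = 397.5235

397.5235 units


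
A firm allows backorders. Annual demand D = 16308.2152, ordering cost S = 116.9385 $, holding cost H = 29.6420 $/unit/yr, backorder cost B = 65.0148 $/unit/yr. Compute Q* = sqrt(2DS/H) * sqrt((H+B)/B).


sqrt(2DS/H) = 358.7098
sqrt((H+B)/B) = 1.2066
Q* = 358.7098 * 1.2066 = 432.8257

432.8257 units


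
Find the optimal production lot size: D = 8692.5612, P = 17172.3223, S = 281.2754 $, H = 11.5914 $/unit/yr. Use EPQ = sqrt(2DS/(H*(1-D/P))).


1 - D/P = 1 - 0.5062 = 0.4938
H*(1-D/P) = 5.7239
2DS = 4890007.2571
EPQ = sqrt(854316.9532) = 924.2927

924.2927 units


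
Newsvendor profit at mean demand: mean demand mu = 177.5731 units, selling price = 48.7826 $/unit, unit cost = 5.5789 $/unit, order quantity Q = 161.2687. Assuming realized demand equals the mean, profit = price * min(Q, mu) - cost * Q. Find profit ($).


Sales at mu = min(161.2687, 177.5731) = 161.2687
Revenue = 48.7826 * 161.2687 = 7867.1065
Total cost = 5.5789 * 161.2687 = 899.7020
Profit = 7867.1065 - 899.7020 = 6967.4045

6967.4045 $


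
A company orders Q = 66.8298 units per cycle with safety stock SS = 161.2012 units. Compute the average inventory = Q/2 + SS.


Q/2 = 33.4149
Avg = 33.4149 + 161.2012 = 194.6161

194.6161 units


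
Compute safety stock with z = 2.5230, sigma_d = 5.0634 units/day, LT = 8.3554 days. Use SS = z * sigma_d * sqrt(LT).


sqrt(LT) = sqrt(8.3554) = 2.8906
SS = 2.5230 * 5.0634 * 2.8906 = 36.9269

36.9269 units


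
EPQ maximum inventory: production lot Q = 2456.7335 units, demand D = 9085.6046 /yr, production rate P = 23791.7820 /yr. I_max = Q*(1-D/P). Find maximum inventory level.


D/P = 0.3819
1 - D/P = 0.6181
I_max = 2456.7335 * 0.6181 = 1518.5562

1518.5562 units


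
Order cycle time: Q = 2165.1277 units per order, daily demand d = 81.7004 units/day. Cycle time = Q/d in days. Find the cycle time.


Cycle = 2165.1277 / 81.7004 = 26.5008

26.5008 days


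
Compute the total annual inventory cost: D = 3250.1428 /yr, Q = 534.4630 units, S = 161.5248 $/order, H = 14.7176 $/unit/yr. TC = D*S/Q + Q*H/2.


Ordering cost = D*S/Q = 982.2545
Holding cost = Q*H/2 = 3933.0063
TC = 982.2545 + 3933.0063 = 4915.2608

4915.2608 $/yr


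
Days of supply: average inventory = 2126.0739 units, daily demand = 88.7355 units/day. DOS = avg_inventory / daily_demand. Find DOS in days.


DOS = 2126.0739 / 88.7355 = 23.9597

23.9597 days


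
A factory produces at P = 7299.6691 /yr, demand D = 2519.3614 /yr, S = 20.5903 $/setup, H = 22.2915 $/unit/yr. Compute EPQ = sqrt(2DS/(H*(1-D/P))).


1 - D/P = 1 - 0.3451 = 0.6549
H*(1-D/P) = 14.5980
2DS = 103748.8141
EPQ = sqrt(7107.0794) = 84.3035

84.3035 units


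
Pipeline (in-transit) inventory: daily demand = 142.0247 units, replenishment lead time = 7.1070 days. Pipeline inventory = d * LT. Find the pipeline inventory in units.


Pipeline = 142.0247 * 7.1070 = 1009.3695

1009.3695 units


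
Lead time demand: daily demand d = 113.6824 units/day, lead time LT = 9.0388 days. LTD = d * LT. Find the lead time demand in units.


LTD = 113.6824 * 9.0388 = 1027.5525

1027.5525 units


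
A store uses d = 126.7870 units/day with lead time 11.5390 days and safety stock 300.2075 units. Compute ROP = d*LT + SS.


d*LT = 126.7870 * 11.5390 = 1462.9952
ROP = 1462.9952 + 300.2075 = 1763.2027

1763.2027 units


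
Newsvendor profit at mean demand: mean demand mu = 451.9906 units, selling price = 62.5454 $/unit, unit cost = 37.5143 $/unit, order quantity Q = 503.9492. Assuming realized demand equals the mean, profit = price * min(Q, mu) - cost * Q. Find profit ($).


Sales at mu = min(503.9492, 451.9906) = 451.9906
Revenue = 62.5454 * 451.9906 = 28269.9329
Total cost = 37.5143 * 503.9492 = 18905.3015
Profit = 28269.9329 - 18905.3015 = 9364.6314

9364.6314 $


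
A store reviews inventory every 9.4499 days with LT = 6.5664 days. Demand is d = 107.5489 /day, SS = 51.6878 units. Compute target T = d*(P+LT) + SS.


P + LT = 16.0163
d*(P+LT) = 107.5489 * 16.0163 = 1722.5354
T = 1722.5354 + 51.6878 = 1774.2232

1774.2232 units


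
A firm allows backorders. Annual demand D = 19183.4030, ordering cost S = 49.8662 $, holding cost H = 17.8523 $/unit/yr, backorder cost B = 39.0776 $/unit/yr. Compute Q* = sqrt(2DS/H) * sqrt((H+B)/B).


sqrt(2DS/H) = 327.3662
sqrt((H+B)/B) = 1.2070
Q* = 327.3662 * 1.2070 = 395.1301

395.1301 units


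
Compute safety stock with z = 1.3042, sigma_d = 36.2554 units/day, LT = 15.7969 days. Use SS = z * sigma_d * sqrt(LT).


sqrt(LT) = sqrt(15.7969) = 3.9745
SS = 1.3042 * 36.2554 * 3.9745 = 187.9329

187.9329 units


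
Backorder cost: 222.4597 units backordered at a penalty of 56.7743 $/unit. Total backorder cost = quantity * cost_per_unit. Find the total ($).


Total = 222.4597 * 56.7743 = 12629.9937

12629.9937 $


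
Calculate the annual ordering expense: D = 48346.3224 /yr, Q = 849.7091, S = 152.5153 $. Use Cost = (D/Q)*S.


Number of orders = D/Q = 56.8975
Cost = 56.8975 * 152.5153 = 8677.7391

8677.7391 $/yr


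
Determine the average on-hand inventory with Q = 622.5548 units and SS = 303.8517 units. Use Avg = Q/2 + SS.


Q/2 = 311.2774
Avg = 311.2774 + 303.8517 = 615.1291

615.1291 units


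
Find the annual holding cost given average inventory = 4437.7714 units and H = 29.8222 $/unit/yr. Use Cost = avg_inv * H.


Cost = 4437.7714 * 29.8222 = 132344.1062

132344.1062 $/yr


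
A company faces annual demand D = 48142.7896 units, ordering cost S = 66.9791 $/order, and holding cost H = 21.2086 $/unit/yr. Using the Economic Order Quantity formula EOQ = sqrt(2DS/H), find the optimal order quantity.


2*D*S = 2 * 48142.7896 * 66.9791 = 6449121.4378
2*D*S/H = 304080.4880
EOQ = sqrt(304080.4880) = 551.4349

551.4349 units


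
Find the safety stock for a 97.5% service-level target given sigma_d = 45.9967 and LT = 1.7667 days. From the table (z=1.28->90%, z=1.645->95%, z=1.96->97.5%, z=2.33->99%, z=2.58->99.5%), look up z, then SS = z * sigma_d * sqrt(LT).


From the table, SL = 97.5% corresponds to z = 1.96
sqrt(LT) = sqrt(1.7667) = 1.3292
SS = 1.96 * 45.9967 * 1.3292 = 119.8296

119.8296 units


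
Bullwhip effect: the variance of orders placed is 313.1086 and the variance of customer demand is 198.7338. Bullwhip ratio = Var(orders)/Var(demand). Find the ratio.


BW = 313.1086 / 198.7338 = 1.5755

1.5755


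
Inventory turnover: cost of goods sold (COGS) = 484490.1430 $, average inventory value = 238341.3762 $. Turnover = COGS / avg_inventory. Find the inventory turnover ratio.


Turnover = 484490.1430 / 238341.3762 = 2.0328

2.0328


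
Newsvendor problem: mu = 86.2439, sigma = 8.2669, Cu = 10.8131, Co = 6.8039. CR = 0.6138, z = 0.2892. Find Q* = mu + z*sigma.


CR = Cu/(Cu+Co) = 10.8131/(10.8131+6.8039) = 0.6138
z = 0.2892
Q* = 86.2439 + 0.2892 * 8.2669 = 88.6347

88.6347 units


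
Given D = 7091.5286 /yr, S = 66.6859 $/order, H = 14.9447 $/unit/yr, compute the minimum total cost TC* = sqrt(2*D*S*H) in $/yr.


2*D*S*H = 14134845.7226
TC* = sqrt(14134845.7226) = 3759.6337

3759.6337 $/yr


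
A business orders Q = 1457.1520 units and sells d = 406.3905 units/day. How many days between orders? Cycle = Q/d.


Cycle = 1457.1520 / 406.3905 = 3.5856

3.5856 days


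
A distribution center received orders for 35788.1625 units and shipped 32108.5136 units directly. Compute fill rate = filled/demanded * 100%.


FR = 32108.5136 / 35788.1625 * 100 = 89.7183

89.7183%


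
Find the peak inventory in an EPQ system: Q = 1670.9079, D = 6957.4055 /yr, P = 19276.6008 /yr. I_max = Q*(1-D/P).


D/P = 0.3609
1 - D/P = 0.6391
I_max = 1670.9079 * 0.6391 = 1067.8356

1067.8356 units


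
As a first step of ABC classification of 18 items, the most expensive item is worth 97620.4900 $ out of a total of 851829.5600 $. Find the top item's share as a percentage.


Top item = 97620.4900
Total = 851829.5600
Percentage = 97620.4900 / 851829.5600 * 100 = 11.4601

11.4601%


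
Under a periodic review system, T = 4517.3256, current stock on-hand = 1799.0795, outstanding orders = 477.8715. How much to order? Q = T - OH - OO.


Inventory position = OH + OO = 1799.0795 + 477.8715 = 2276.9510
Q = 4517.3256 - 2276.9510 = 2240.3746

2240.3746 units


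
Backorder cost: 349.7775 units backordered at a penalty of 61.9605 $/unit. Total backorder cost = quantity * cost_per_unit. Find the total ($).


Total = 349.7775 * 61.9605 = 21672.3888

21672.3888 $


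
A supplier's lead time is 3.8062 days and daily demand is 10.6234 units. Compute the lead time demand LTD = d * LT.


LTD = 10.6234 * 3.8062 = 40.4348

40.4348 units


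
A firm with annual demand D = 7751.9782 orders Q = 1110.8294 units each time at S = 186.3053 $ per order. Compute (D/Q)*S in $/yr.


Number of orders = D/Q = 6.9785
Cost = 6.9785 * 186.3053 = 1300.1408

1300.1408 $/yr


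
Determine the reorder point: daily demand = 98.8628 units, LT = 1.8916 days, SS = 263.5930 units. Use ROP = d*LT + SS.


d*LT = 98.8628 * 1.8916 = 187.0089
ROP = 187.0089 + 263.5930 = 450.6019

450.6019 units


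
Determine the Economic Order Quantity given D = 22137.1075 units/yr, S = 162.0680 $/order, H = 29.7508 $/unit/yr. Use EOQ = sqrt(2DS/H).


2*D*S = 2 * 22137.1075 * 162.0680 = 7175433.4766
2*D*S/H = 241184.5556
EOQ = sqrt(241184.5556) = 491.1054

491.1054 units


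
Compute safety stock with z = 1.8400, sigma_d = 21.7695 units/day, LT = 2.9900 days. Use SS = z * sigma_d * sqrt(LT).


sqrt(LT) = sqrt(2.9900) = 1.7292
SS = 1.8400 * 21.7695 * 1.7292 = 69.2631

69.2631 units


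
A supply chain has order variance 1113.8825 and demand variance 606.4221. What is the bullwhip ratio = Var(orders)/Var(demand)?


BW = 1113.8825 / 606.4221 = 1.8368

1.8368


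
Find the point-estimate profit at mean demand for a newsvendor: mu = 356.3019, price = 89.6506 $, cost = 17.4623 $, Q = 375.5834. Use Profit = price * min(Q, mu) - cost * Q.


Sales at mu = min(375.5834, 356.3019) = 356.3019
Revenue = 89.6506 * 356.3019 = 31942.6791
Total cost = 17.4623 * 375.5834 = 6558.5500
Profit = 31942.6791 - 6558.5500 = 25384.1291

25384.1291 $


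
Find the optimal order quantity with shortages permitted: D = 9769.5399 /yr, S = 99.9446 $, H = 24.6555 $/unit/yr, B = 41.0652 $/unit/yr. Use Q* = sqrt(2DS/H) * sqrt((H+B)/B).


sqrt(2DS/H) = 281.4329
sqrt((H+B)/B) = 1.2651
Q* = 281.4329 * 1.2651 = 356.0319

356.0319 units


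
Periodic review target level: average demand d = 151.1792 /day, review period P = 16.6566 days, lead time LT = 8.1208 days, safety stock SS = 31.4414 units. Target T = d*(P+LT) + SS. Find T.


P + LT = 24.7774
d*(P+LT) = 151.1792 * 24.7774 = 3745.8275
T = 3745.8275 + 31.4414 = 3777.2689

3777.2689 units


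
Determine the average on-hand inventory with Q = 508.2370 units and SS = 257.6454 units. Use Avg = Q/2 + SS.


Q/2 = 254.1185
Avg = 254.1185 + 257.6454 = 511.7639

511.7639 units


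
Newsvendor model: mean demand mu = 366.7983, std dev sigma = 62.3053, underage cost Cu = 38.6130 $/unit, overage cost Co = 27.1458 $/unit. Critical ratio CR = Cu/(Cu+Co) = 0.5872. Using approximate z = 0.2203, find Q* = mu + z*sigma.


CR = Cu/(Cu+Co) = 38.6130/(38.6130+27.1458) = 0.5872
z = 0.2203
Q* = 366.7983 + 0.2203 * 62.3053 = 380.5242

380.5242 units


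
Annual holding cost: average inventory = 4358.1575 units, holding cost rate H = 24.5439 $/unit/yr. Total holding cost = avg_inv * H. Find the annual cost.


Cost = 4358.1575 * 24.5439 = 106966.1819

106966.1819 $/yr


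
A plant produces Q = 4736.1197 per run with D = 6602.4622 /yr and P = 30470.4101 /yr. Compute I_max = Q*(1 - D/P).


D/P = 0.2167
1 - D/P = 0.7833
I_max = 4736.1197 * 0.7833 = 3709.8765

3709.8765 units


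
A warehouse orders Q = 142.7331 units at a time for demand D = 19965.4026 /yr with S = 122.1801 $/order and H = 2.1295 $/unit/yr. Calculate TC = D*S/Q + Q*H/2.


Ordering cost = D*S/Q = 17090.4639
Holding cost = Q*H/2 = 151.9751
TC = 17090.4639 + 151.9751 = 17242.4389

17242.4389 $/yr


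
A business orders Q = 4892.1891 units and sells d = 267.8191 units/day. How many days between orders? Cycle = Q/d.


Cycle = 4892.1891 / 267.8191 = 18.2668

18.2668 days


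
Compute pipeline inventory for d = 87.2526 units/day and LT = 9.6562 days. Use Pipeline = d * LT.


Pipeline = 87.2526 * 9.6562 = 842.5286

842.5286 units


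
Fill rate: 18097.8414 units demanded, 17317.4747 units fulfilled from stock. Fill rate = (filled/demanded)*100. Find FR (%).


FR = 17317.4747 / 18097.8414 * 100 = 95.6881

95.6881%


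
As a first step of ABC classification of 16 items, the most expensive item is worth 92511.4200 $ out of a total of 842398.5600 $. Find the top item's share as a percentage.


Top item = 92511.4200
Total = 842398.5600
Percentage = 92511.4200 / 842398.5600 * 100 = 10.9819

10.9819%


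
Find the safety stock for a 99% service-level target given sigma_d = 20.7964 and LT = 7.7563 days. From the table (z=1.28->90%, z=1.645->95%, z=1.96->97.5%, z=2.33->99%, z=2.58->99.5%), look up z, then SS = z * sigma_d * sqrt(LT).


From the table, SL = 99% corresponds to z = 2.33
sqrt(LT) = sqrt(7.7563) = 2.7850
SS = 2.33 * 20.7964 * 2.7850 = 134.9495

134.9495 units


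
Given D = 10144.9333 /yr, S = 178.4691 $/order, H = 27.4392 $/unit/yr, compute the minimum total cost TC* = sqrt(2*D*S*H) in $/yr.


2*D*S*H = 99360477.6133
TC* = sqrt(99360477.6133) = 9967.9726

9967.9726 $/yr


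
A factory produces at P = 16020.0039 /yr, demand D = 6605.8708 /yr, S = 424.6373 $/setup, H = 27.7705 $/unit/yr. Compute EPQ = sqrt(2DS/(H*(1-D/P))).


1 - D/P = 1 - 0.4124 = 0.5876
H*(1-D/P) = 16.3193
2DS = 5610198.2813
EPQ = sqrt(343776.9822) = 586.3250

586.3250 units


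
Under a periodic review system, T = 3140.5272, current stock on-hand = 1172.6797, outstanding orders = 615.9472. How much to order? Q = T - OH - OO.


Inventory position = OH + OO = 1172.6797 + 615.9472 = 1788.6269
Q = 3140.5272 - 1788.6269 = 1351.9003

1351.9003 units


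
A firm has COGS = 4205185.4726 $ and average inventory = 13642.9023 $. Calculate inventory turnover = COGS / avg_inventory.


Turnover = 4205185.4726 / 13642.9023 = 308.2325

308.2325


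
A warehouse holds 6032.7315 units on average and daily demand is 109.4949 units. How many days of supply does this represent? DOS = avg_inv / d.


DOS = 6032.7315 / 109.4949 = 55.0960

55.0960 days


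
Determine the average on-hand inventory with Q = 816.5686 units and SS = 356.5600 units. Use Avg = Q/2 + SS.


Q/2 = 408.2843
Avg = 408.2843 + 356.5600 = 764.8443

764.8443 units


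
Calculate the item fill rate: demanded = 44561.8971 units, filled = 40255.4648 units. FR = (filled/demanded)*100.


FR = 40255.4648 / 44561.8971 * 100 = 90.3361

90.3361%


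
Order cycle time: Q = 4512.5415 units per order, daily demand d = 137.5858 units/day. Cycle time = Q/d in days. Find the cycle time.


Cycle = 4512.5415 / 137.5858 = 32.7980

32.7980 days


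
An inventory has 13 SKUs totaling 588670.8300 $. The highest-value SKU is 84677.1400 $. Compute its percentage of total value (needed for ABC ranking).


Top item = 84677.1400
Total = 588670.8300
Percentage = 84677.1400 / 588670.8300 * 100 = 14.3845

14.3845%


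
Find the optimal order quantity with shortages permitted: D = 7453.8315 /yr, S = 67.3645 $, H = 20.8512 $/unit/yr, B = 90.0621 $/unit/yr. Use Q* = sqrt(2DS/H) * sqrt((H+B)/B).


sqrt(2DS/H) = 219.4597
sqrt((H+B)/B) = 1.1097
Q* = 219.4597 * 1.1097 = 243.5430

243.5430 units


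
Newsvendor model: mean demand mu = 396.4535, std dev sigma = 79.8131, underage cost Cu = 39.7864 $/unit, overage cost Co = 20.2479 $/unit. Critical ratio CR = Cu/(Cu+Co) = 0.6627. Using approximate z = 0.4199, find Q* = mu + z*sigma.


CR = Cu/(Cu+Co) = 39.7864/(39.7864+20.2479) = 0.6627
z = 0.4199
Q* = 396.4535 + 0.4199 * 79.8131 = 429.9670

429.9670 units


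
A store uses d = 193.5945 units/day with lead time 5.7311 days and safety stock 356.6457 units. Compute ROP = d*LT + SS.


d*LT = 193.5945 * 5.7311 = 1109.5094
ROP = 1109.5094 + 356.6457 = 1466.1551

1466.1551 units


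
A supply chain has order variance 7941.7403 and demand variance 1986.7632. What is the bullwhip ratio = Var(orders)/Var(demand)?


BW = 7941.7403 / 1986.7632 = 3.9973

3.9973


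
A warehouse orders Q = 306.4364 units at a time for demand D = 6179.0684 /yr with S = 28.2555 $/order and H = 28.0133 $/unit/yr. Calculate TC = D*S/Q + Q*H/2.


Ordering cost = D*S/Q = 569.7517
Holding cost = Q*H/2 = 4292.1474
TC = 569.7517 + 4292.1474 = 4861.8991

4861.8991 $/yr


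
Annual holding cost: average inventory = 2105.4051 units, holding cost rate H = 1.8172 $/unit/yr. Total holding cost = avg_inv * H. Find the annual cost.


Cost = 2105.4051 * 1.8172 = 3825.9421

3825.9421 $/yr


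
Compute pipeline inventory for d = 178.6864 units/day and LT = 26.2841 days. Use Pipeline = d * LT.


Pipeline = 178.6864 * 26.2841 = 4696.6112

4696.6112 units


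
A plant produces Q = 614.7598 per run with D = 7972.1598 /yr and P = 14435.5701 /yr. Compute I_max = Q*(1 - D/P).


D/P = 0.5523
1 - D/P = 0.4477
I_max = 614.7598 * 0.4477 = 275.2538

275.2538 units


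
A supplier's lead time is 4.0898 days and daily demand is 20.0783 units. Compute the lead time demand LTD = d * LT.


LTD = 20.0783 * 4.0898 = 82.1162

82.1162 units


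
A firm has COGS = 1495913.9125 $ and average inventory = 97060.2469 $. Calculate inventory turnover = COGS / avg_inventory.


Turnover = 1495913.9125 / 97060.2469 = 15.4122

15.4122


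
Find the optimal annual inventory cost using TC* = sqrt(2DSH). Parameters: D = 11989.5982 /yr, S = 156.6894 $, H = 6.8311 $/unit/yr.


2*D*S*H = 25666395.6869
TC* = sqrt(25666395.6869) = 5066.2013

5066.2013 $/yr


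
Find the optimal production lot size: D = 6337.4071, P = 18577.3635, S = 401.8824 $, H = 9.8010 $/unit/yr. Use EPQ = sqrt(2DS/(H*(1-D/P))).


1 - D/P = 1 - 0.3411 = 0.6589
H*(1-D/P) = 6.4575
2DS = 5093784.7503
EPQ = sqrt(788813.6329) = 888.1518

888.1518 units


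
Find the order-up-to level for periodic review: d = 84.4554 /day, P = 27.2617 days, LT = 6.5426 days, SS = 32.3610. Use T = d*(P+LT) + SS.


P + LT = 33.8043
d*(P+LT) = 84.4554 * 33.8043 = 2854.9557
T = 2854.9557 + 32.3610 = 2887.3167

2887.3167 units


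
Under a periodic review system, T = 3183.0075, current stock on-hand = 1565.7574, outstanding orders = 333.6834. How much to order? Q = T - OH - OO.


Inventory position = OH + OO = 1565.7574 + 333.6834 = 1899.4408
Q = 3183.0075 - 1899.4408 = 1283.5667

1283.5667 units


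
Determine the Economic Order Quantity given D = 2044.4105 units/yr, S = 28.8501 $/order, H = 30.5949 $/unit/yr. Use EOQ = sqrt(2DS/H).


2*D*S = 2 * 2044.4105 * 28.8501 = 117962.8947
2*D*S/H = 3855.6392
EOQ = sqrt(3855.6392) = 62.0938

62.0938 units


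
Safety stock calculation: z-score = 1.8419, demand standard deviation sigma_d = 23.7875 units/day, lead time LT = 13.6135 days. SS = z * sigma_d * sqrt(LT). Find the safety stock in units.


sqrt(LT) = sqrt(13.6135) = 3.6896
SS = 1.8419 * 23.7875 * 3.6896 = 161.6589

161.6589 units


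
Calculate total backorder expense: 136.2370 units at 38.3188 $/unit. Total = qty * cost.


Total = 136.2370 * 38.3188 = 5220.4384

5220.4384 $


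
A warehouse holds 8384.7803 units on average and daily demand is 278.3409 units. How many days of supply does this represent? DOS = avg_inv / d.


DOS = 8384.7803 / 278.3409 = 30.1241

30.1241 days


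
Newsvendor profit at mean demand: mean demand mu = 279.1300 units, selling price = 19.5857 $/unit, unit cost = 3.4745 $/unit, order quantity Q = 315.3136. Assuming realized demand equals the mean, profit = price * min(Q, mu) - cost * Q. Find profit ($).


Sales at mu = min(315.3136, 279.1300) = 279.1300
Revenue = 19.5857 * 279.1300 = 5466.9564
Total cost = 3.4745 * 315.3136 = 1095.5571
Profit = 5466.9564 - 1095.5571 = 4371.3993

4371.3993 $


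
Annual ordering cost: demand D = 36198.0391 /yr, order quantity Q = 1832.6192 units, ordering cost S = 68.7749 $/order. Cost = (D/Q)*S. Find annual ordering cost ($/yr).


Number of orders = D/Q = 19.7521
Cost = 19.7521 * 68.7749 = 1358.4473

1358.4473 $/yr


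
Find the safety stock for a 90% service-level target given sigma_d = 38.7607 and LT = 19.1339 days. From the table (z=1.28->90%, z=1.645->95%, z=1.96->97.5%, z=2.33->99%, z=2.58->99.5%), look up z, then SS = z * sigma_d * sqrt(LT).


From the table, SL = 90% corresponds to z = 1.28
sqrt(LT) = sqrt(19.1339) = 4.3742
SS = 1.28 * 38.7607 * 4.3742 = 217.0218

217.0218 units


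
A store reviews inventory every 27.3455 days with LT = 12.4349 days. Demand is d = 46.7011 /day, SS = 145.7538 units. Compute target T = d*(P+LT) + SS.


P + LT = 39.7804
d*(P+LT) = 46.7011 * 39.7804 = 1857.7884
T = 1857.7884 + 145.7538 = 2003.5422

2003.5422 units


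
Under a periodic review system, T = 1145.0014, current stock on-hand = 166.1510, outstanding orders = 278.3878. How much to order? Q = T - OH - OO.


Inventory position = OH + OO = 166.1510 + 278.3878 = 444.5388
Q = 1145.0014 - 444.5388 = 700.4626

700.4626 units


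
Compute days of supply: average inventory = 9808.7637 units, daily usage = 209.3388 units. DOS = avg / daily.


DOS = 9808.7637 / 209.3388 = 46.8559

46.8559 days


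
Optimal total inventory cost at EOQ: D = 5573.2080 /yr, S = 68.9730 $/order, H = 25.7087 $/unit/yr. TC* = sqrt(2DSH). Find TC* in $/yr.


2*D*S*H = 19764893.5700
TC* = sqrt(19764893.5700) = 4445.7726

4445.7726 $/yr


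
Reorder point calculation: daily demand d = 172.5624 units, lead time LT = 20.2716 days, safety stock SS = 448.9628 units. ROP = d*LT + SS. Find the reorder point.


d*LT = 172.5624 * 20.2716 = 3498.1159
ROP = 3498.1159 + 448.9628 = 3947.0787

3947.0787 units


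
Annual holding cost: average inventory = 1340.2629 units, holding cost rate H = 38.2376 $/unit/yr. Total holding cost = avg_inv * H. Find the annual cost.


Cost = 1340.2629 * 38.2376 = 51248.4367

51248.4367 $/yr


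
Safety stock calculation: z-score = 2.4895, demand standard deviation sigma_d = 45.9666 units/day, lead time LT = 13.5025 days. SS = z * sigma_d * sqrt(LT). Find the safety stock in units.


sqrt(LT) = sqrt(13.5025) = 3.6746
SS = 2.4895 * 45.9666 * 3.6746 = 420.4957

420.4957 units


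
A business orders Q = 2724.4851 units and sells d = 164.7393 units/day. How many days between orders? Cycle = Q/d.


Cycle = 2724.4851 / 164.7393 = 16.5382

16.5382 days


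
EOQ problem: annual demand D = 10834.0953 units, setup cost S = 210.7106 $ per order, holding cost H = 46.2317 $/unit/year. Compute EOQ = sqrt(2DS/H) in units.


2*D*S = 2 * 10834.0953 * 210.7106 = 4565717.4422
2*D*S/H = 98757.2908
EOQ = sqrt(98757.2908) = 314.2567

314.2567 units


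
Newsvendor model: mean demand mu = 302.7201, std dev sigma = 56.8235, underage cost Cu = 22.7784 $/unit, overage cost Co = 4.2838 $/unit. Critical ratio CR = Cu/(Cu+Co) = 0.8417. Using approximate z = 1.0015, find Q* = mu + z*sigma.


CR = Cu/(Cu+Co) = 22.7784/(22.7784+4.2838) = 0.8417
z = 1.0015
Q* = 302.7201 + 1.0015 * 56.8235 = 359.6288

359.6288 units


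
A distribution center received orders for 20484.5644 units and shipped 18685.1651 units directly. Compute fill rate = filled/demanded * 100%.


FR = 18685.1651 / 20484.5644 * 100 = 91.2158

91.2158%


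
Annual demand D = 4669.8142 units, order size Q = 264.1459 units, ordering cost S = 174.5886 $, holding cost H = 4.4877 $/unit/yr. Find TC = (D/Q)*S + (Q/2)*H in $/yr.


Ordering cost = D*S/Q = 3086.5379
Holding cost = Q*H/2 = 592.7038
TC = 3086.5379 + 592.7038 = 3679.2416

3679.2416 $/yr


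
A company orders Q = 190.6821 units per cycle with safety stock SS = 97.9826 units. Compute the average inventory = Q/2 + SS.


Q/2 = 95.3410
Avg = 95.3410 + 97.9826 = 193.3236

193.3236 units


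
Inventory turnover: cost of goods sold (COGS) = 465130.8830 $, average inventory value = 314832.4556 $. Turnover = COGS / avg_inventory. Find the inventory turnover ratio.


Turnover = 465130.8830 / 314832.4556 = 1.4774

1.4774


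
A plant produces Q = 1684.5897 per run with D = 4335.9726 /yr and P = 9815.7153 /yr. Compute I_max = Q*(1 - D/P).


D/P = 0.4417
1 - D/P = 0.5583
I_max = 1684.5897 * 0.5583 = 940.4427

940.4427 units


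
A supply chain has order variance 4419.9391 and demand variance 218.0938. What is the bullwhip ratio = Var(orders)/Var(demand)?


BW = 4419.9391 / 218.0938 = 20.2662

20.2662


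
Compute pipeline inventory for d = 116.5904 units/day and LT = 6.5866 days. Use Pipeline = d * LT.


Pipeline = 116.5904 * 6.5866 = 767.9343

767.9343 units


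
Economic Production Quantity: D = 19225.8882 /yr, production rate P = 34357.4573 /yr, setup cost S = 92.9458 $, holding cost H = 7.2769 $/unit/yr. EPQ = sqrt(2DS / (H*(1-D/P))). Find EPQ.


1 - D/P = 1 - 0.5596 = 0.4404
H*(1-D/P) = 3.2049
2DS = 3573931.1189
EPQ = sqrt(1115159.0703) = 1056.0109

1056.0109 units


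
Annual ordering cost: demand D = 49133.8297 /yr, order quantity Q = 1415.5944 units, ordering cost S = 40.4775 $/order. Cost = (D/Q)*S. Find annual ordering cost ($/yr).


Number of orders = D/Q = 34.7090
Cost = 34.7090 * 40.4775 = 1404.9325

1404.9325 $/yr


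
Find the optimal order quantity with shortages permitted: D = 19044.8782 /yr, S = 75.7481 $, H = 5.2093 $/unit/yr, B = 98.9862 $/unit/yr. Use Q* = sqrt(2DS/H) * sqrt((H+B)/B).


sqrt(2DS/H) = 744.2182
sqrt((H+B)/B) = 1.0260
Q* = 744.2182 * 1.0260 = 763.5499

763.5499 units


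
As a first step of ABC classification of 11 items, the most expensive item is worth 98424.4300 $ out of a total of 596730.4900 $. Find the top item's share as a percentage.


Top item = 98424.4300
Total = 596730.4900
Percentage = 98424.4300 / 596730.4900 * 100 = 16.4940

16.4940%


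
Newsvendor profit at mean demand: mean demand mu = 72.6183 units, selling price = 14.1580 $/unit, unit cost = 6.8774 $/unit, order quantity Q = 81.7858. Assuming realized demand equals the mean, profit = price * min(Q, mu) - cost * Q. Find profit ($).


Sales at mu = min(81.7858, 72.6183) = 72.6183
Revenue = 14.1580 * 72.6183 = 1028.1299
Total cost = 6.8774 * 81.7858 = 562.4737
Profit = 1028.1299 - 562.4737 = 465.6562

465.6562 $


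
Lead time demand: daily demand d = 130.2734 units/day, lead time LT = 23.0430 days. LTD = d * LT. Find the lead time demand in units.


LTD = 130.2734 * 23.0430 = 3001.8900

3001.8900 units


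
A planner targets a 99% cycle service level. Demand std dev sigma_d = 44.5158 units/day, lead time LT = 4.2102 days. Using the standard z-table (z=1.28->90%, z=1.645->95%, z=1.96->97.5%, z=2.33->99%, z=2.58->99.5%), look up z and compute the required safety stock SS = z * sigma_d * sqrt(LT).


From the table, SL = 99% corresponds to z = 2.33
sqrt(LT) = sqrt(4.2102) = 2.0519
SS = 2.33 * 44.5158 * 2.0519 = 212.8244

212.8244 units


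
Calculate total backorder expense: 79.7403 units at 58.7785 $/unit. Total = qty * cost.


Total = 79.7403 * 58.7785 = 4687.0152

4687.0152 $


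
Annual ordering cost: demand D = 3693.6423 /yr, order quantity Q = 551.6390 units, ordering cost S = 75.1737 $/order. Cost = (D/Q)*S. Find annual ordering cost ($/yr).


Number of orders = D/Q = 6.6958
Cost = 6.6958 * 75.1737 = 503.3450

503.3450 $/yr


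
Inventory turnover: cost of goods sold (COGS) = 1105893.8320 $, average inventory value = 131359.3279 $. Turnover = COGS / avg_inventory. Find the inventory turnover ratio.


Turnover = 1105893.8320 / 131359.3279 = 8.4188

8.4188


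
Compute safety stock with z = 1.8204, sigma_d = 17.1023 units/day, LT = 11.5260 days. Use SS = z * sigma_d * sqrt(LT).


sqrt(LT) = sqrt(11.5260) = 3.3950
SS = 1.8204 * 17.1023 * 3.3950 = 105.6965

105.6965 units


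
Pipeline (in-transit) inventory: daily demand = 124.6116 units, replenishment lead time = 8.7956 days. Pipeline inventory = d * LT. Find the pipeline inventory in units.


Pipeline = 124.6116 * 8.7956 = 1096.0338

1096.0338 units


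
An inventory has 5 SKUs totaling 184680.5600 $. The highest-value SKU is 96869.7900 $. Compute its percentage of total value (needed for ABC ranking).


Top item = 96869.7900
Total = 184680.5600
Percentage = 96869.7900 / 184680.5600 * 100 = 52.4526

52.4526%


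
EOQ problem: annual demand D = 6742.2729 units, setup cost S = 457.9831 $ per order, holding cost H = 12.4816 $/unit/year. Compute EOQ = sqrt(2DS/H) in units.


2*D*S = 2 * 6742.2729 * 457.9831 = 6175694.0876
2*D*S/H = 494783.8488
EOQ = sqrt(494783.8488) = 703.4087

703.4087 units


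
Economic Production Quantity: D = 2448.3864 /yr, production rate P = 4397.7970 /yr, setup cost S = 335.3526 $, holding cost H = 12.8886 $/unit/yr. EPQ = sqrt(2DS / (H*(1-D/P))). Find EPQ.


1 - D/P = 1 - 0.5567 = 0.4433
H*(1-D/P) = 5.7131
2DS = 1642145.4901
EPQ = sqrt(287433.7374) = 536.1285

536.1285 units


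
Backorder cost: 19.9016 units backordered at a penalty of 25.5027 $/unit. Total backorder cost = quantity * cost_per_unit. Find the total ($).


Total = 19.9016 * 25.5027 = 507.5445

507.5445 $


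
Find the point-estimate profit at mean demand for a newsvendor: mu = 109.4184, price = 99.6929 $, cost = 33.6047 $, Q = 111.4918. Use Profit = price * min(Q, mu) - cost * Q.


Sales at mu = min(111.4918, 109.4184) = 109.4184
Revenue = 99.6929 * 109.4184 = 10908.2376
Total cost = 33.6047 * 111.4918 = 3746.6485
Profit = 10908.2376 - 3746.6485 = 7161.5891

7161.5891 $


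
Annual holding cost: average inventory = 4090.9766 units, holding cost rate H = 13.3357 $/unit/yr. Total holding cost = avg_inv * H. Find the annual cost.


Cost = 4090.9766 * 13.3357 = 54556.0366

54556.0366 $/yr


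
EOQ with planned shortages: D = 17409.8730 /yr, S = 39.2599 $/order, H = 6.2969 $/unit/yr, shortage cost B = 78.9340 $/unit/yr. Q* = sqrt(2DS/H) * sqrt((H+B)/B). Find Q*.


sqrt(2DS/H) = 465.9336
sqrt((H+B)/B) = 1.0391
Q* = 465.9336 * 1.0391 = 484.1618

484.1618 units


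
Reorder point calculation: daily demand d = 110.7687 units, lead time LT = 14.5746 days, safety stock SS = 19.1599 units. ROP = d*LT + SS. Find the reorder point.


d*LT = 110.7687 * 14.5746 = 1614.4095
ROP = 1614.4095 + 19.1599 = 1633.5694

1633.5694 units
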